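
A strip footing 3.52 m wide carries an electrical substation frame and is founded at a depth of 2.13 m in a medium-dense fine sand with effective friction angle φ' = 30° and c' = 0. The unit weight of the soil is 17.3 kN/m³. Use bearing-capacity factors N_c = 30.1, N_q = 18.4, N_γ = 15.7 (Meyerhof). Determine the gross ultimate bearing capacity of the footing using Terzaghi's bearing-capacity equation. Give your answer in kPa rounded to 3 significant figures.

Overburden at base level: q = 17.3 × 2.13 = 36.849 kPa.
Surcharge term q·N_q = 36.849 × 18.4 = 678.02 kPa; self-weight term 0.5·γ·B·N_γ = 0.5 × 17.3 × 3.52 × 15.7 = 478.03 kPa.
q_ult = 678.02 + 478.03 = 1156.1 kPa.

q_ult ≈ 1160 kPa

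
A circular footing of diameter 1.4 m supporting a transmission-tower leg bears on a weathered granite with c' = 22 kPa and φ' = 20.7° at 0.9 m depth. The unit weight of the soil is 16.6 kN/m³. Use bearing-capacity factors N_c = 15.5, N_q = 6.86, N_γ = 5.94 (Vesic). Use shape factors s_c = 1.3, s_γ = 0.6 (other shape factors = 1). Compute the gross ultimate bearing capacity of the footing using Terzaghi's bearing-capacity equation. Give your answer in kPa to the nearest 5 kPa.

Overburden at base level: q = 16.6 × 0.9 = 14.94 kPa.
Cohesion term c·N_c·s_c = 22 × 15.5 × 1.3 = 443.3 kPa; surcharge term q·N_q = 14.94 × 6.86 = 102.49 kPa; self-weight term 0.5·γ·B·N_γ·s_γ = 0.5 × 16.6 × 1.4 × 5.94 × 0.6 = 41.414 kPa.
q_ult = 443.3 + 102.49 + 41.414 = 587.2 kPa.

q_ult ≈ 585 kPa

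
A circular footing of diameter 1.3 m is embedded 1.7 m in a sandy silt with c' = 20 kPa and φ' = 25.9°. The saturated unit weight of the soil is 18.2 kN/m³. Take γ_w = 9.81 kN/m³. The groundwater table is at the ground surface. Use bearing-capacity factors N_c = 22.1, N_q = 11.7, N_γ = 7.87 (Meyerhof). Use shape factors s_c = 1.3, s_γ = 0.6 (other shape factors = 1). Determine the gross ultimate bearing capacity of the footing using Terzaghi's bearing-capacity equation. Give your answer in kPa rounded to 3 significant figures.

q_ult ≈ 767 kPa

With the water table at the surface the whole profile is submerged: γ' = 18.2 − 9.81 = 8.39 kN/m³, so q = γ'·D_f = 14.263 kPa; the same γ' applies in the ½γBN_γ term.
q_ult = c·N_c·s_c + q·N_q + 0.5·γ·B·N_γ·s_γ
     = 20 × 22.1 × 1.3 + 14.263 × 11.7 + 0.5 × 8.39 × 1.3 × 7.87 × 0.6
     = 574.6 + 166.88 + 25.751 = 767.23 kPa.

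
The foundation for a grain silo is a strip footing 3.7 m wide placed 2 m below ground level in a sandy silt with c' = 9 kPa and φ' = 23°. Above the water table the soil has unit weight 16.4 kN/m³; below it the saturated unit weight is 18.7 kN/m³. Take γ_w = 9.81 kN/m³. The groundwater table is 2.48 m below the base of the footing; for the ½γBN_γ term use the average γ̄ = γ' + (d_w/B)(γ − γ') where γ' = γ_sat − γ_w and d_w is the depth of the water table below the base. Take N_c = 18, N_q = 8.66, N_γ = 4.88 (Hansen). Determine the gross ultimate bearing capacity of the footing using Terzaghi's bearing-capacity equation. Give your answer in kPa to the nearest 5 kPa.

Overburden at base level: q = 16.4 × 2 = 32.8 kPa.
The water table is 2.48 m below the base (< B = 3.7 m), so the ½γBN_γ term uses γ̄ = γ' + (d_w/B)(γ − γ') = 8.89 + (2.48/3.7)(16.4 − 8.89) = 13.924 kN/m³.
Cohesion term c·N_c = 9 × 18 = 162 kPa; surcharge term q·N_q = 32.8 × 8.66 = 284.05 kPa; self-weight term 0.5·γ·B·N_γ = 0.5 × 13.924 × 3.7 × 4.88 = 125.7 kPa.
q_ult = 162 + 284.05 + 125.7 = 571.75 kPa.

q_ult ≈ 570 kPa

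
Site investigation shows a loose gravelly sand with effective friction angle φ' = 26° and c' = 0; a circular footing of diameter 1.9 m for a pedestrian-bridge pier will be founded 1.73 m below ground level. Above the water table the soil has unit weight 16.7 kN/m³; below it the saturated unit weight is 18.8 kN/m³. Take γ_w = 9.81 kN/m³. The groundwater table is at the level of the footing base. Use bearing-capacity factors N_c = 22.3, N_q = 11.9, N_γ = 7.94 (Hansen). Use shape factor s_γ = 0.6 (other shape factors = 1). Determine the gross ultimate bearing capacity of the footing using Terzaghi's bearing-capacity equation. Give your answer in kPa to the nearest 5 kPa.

q_ult ≈ 385 kPa

Effective surcharge at the founding depth q = γ·D_f = 16.7 × 1.73 = 28.891 kPa.
The water table coincides with the base, so in the self-weight term γ → γ' = 8.99 kN/m³.
q_ult = q·N_q + 0.5·γ·B·N_γ·s_γ
     = 28.891 × 11.9 + 0.5 × 8.99 × 1.9 × 7.94 × 0.6
     = 343.8 + 40.687 = 384.49 kPa.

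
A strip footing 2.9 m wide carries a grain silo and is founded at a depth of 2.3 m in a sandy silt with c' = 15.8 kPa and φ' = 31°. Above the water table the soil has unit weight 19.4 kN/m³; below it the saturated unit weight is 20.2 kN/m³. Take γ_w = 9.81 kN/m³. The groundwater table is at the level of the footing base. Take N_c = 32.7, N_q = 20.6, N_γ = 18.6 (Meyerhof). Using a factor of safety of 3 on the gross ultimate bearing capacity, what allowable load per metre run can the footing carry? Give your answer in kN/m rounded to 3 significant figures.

Effective surcharge at the founding depth q = γ·D_f = 19.4 × 2.3 = 44.62 kPa.
The water table coincides with the base, so in the self-weight term γ → γ' = 10.39 kN/m³.
q_ult = c·N_c + q·N_q + 0.5·γ·B·N_γ
     = 15.8 × 32.7 + 44.62 × 20.6 + 0.5 × 10.39 × 2.9 × 18.6
     = 516.66 + 919.17 + 280.22 = 1716.1 kPa.
Gross allowable pressure q_all = 1716.1 / 3 = 572.02 kPa.
Allowable wall load = q_all × B = 572.02 × 2.9 = 1658.8 kN per metre run.

≈ 1660 kN/m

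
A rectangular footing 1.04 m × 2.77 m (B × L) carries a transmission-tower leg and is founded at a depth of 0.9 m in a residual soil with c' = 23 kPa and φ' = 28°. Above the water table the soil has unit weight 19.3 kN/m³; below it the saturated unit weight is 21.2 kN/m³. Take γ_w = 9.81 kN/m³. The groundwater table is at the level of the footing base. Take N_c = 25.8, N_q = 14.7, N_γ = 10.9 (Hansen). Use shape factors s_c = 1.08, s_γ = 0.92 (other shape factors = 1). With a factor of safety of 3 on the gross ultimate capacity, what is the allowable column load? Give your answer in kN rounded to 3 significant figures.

Effective surcharge at the founding depth q = γ·D_f = 19.3 × 0.9 = 17.37 kPa.
The water table coincides with the base, so in the self-weight term γ → γ' = 11.39 kN/m³.
q_ult = c·N_c·s_c + q·N_q + 0.5·γ·B·N_γ·s_γ
     = 23 × 25.8 × 1.08 + 17.37 × 14.7 + 0.5 × 11.39 × 1.04 × 10.9 × 0.92
     = 640.87 + 255.34 + 59.394 = 955.6 kPa.
Gross allowable pressure q_all = 955.6 / 3 = 318.53 kPa.
Footing area = 2.8808 m², so allowable column load = 318.53 × 2.8808 = 917.64 kN.

P_all ≈ 918 kN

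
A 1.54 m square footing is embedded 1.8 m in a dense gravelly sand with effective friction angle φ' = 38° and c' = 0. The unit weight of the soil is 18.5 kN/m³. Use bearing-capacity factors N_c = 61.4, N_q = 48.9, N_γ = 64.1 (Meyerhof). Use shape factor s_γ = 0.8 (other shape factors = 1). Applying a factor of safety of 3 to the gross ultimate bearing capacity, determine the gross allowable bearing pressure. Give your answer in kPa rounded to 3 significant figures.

q_all ≈ 786 kPa

Effective surcharge at the founding depth q = γ·D_f = 18.5 × 1.8 = 33.3 kPa.
q_ult = q·N_q + 0.5·γ·B·N_γ·s_γ
     = 33.3 × 48.9 + 0.5 × 18.5 × 1.54 × 64.1 × 0.8
     = 1628.4 + 730.48 = 2358.9 kPa.
q_all = q_ult / FS = 2358.9 / 3 = 786.28 kPa.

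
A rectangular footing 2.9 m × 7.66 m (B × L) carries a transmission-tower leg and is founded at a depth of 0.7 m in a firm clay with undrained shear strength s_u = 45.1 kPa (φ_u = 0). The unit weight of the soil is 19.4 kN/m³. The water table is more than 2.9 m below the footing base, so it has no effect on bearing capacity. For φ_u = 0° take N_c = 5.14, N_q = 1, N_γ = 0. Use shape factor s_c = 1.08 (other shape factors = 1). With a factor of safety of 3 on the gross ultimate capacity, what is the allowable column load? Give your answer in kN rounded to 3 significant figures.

Effective surcharge at the founding depth q = γ·D_f = 19.4 × 0.7 = 13.58 kPa.
q_ult = c·N_c·s_c + q·N_q
     = 45.1 × 5.14 × 1.08 + 13.58 × 1
     = 250.36 + 13.58 = 263.94 kPa.
Gross allowable pressure q_all = 263.94 / 3 = 87.98 kPa.
Footing area = 22.214 m², so allowable column load = 87.98 × 22.214 = 1954.4 kN.

P_all ≈ 1950 kN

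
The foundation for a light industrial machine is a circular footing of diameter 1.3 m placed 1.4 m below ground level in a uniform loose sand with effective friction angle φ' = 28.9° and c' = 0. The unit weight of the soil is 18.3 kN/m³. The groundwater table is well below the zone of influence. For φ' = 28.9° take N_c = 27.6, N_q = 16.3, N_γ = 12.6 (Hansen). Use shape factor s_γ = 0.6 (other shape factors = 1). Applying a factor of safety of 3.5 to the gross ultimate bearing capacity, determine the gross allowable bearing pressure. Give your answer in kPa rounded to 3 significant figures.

Effective surcharge at the founding depth q = γ·D_f = 18.3 × 1.4 = 25.62 kPa.
q_ult = q·N_q + 0.5·γ·B·N_γ·s_γ
     = 25.62 × 16.3 + 0.5 × 18.3 × 1.3 × 12.6 × 0.6
     = 417.61 + 89.926 = 507.53 kPa.
q_all = q_ult / FS = 507.53 / 3.5 = 145.01 kPa.

q_all ≈ 145 kPa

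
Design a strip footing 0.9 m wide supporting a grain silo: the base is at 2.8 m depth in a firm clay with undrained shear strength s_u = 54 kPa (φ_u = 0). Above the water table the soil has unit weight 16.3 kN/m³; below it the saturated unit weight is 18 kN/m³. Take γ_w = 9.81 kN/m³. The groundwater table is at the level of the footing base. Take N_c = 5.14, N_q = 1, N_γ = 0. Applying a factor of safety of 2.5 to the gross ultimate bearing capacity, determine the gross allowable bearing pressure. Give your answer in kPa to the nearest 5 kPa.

q_all ≈ 130 kPa

Overburden at base level: q = 16.3 × 2.8 = 45.64 kPa.
Cohesion term c·N_c = 54 × 5.14 = 277.56 kPa; surcharge term q·N_q = 45.64 × 1 = 45.64 kPa.
q_ult = 277.56 + 45.64 = 323.2 kPa.
q_all = q_ult / FS = 323.2 / 2.5 = 129.28 kPa.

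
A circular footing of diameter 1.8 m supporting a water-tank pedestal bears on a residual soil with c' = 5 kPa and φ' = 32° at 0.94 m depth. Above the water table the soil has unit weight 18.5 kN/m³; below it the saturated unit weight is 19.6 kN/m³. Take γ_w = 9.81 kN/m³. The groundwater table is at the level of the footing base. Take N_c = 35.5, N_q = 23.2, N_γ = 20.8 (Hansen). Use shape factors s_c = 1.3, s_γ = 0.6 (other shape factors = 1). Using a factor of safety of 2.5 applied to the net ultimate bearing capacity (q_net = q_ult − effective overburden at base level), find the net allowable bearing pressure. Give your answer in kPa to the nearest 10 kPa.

q_all(net) ≈ 290 kPa

Effective surcharge at the founding depth q = γ·D_f = 18.5 × 0.94 = 17.39 kPa.
The water table coincides with the base, so in the self-weight term γ → γ' = 9.79 kN/m³.
q_ult = c·N_c·s_c + q·N_q + 0.5·γ·B·N_γ·s_γ
     = 5 × 35.5 × 1.3 + 17.39 × 23.2 + 0.5 × 9.79 × 1.8 × 20.8 × 0.6
     = 230.75 + 403.45 + 109.96 = 744.16 kPa.
Net ultimate: q_net = 744.16 − 17.39 = 726.77 kPa.
q_all(net) = 726.77 / 2.5 = 290.71 kPa.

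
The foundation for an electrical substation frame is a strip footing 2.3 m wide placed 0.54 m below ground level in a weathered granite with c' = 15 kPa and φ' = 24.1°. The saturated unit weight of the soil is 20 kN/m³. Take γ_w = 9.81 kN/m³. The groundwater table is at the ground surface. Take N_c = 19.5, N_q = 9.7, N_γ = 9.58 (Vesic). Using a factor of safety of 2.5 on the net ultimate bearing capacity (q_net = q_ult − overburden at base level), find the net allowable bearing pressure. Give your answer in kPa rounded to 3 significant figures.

With the water table at the surface the whole profile is submerged: γ' = 20 − 9.81 = 10.19 kN/m³, so q = γ'·D_f = 5.5026 kPa; the same γ' applies in the ½γBN_γ term.
q_ult = c·N_c + q·N_q + 0.5·γ·B·N_γ
     = 15 × 19.5 + 5.5026 × 9.7 + 0.5 × 10.19 × 2.3 × 9.58
     = 292.5 + 53.375 + 112.26 = 458.14 kPa.
q_net = 458.14 − 5.5026 = 452.64 kPa.
q_all(net) = 452.64 / 2.5 = 181.05 kPa.

q_all(net) ≈ 181 kPa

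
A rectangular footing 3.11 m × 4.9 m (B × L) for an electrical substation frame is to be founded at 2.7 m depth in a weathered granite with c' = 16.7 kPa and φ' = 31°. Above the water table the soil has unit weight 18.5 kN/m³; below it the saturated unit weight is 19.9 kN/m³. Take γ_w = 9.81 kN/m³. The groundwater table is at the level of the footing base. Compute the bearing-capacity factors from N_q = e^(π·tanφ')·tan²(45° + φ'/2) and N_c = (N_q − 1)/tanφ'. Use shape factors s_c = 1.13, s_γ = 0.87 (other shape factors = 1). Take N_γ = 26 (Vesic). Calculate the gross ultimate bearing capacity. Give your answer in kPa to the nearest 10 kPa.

tan31° = 0.6009, so N_q = e^(π×0.6009)·tan²(60.5°) = 6.604 × 3.124 = 20.63.
N_c = (20.63 − 1)/tan31° = 32.67.
Effective surcharge at the founding depth q = γ·D_f = 18.5 × 2.7 = 49.95 kPa.
The water table coincides with the base, so in the self-weight term γ → γ' = 10.09 kN/m³.
q_ult = c·N_c·s_c + q·N_q + 0.5·γ·B·N_γ·s_γ
     = 16.7 × 32.671 × 1.13 + 49.95 × 20.631 + 0.5 × 10.09 × 3.11 × 26 × 0.87
     = 616.54 + 1030.5 + 354.91 = 2002 kPa.

q_ult ≈ 2000 kPa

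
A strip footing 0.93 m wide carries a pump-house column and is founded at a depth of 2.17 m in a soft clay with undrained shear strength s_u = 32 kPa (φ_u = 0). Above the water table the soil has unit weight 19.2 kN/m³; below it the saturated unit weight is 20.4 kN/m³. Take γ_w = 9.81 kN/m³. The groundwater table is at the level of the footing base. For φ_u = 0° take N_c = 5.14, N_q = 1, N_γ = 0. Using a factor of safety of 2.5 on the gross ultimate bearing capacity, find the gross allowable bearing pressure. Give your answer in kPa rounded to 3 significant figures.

q_all ≈ 82.5 kPa

q = γ·D_f = 19.2 × 2.17 = 41.664 kPa.
c·N_c = 32 × 5.14 = 164.48 kPa
q·N_q = 41.664 × 1 = 41.664 kPa
q_ult = 164.48 + 41.664 = 206.14 kPa.
q_all = 206.14 / 2.5 = 82.458 kPa.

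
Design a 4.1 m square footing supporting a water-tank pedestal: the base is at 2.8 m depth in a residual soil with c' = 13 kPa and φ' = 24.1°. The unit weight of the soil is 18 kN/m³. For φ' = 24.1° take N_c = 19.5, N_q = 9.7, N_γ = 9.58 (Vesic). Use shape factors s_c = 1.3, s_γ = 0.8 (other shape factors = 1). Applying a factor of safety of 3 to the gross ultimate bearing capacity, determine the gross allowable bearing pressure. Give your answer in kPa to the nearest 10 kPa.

q_all ≈ 370 kPa

Effective surcharge at the founding depth q = γ·D_f = 18 × 2.8 = 50.4 kPa.
q_ult = c·N_c·s_c + q·N_q + 0.5·γ·B·N_γ·s_γ
     = 13 × 19.5 × 1.3 + 50.4 × 9.7 + 0.5 × 18 × 4.1 × 9.58 × 0.8
     = 329.55 + 488.88 + 282.8 = 1101.2 kPa.
q_all = q_ult / FS = 1101.2 / 3 = 367.08 kPa.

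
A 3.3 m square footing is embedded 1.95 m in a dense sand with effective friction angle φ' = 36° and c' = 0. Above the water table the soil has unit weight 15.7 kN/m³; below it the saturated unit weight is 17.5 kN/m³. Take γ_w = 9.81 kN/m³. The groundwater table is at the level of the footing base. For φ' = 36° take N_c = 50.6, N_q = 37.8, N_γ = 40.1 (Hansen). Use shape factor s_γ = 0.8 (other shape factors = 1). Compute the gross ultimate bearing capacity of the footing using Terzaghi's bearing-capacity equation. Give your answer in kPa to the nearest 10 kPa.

q_ult ≈ 1560 kPa

q = γ·D_f = 15.7 × 1.95 = 30.615 kPa.
For the ½γBN_γ term take γ' = 17.5 − 9.81 = 7.69 kN/m³ (soil below base is submerged).
q·N_q = 30.615 × 37.8 = 1157.2 kPa
0.5·γ·B·N_γ·s_γ = 0.5 × 7.69 × 3.3 × 40.1 × 0.8 = 407.05 kPa
q_ult = 1157.2 + 407.05 = 1564.3 kPa.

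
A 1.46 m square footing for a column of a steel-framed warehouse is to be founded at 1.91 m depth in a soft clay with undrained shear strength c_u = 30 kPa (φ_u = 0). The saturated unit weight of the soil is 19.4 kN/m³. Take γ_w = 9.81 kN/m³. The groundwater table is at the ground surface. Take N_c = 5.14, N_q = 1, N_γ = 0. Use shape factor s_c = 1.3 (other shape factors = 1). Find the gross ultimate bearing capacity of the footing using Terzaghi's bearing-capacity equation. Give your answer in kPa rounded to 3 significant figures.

q_ult ≈ 219 kPa

With the water table at the surface the whole profile is submerged: γ' = 19.4 − 9.81 = 9.59 kN/m³, so q = γ'·D_f = 18.317 kPa.
q_ult = c·N_c·s_c + q·N_q
     = 30 × 5.14 × 1.3 + 18.317 × 1
     = 200.46 + 18.317 = 218.78 kPa.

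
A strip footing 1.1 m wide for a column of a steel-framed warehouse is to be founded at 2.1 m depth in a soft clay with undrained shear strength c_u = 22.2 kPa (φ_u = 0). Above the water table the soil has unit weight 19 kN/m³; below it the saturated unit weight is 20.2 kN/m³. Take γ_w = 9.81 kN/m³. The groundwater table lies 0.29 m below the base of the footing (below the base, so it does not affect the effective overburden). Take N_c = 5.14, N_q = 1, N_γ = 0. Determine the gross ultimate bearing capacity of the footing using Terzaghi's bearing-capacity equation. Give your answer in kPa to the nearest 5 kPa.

q_ult ≈ 155 kPa

q = γ·D_f = 19 × 2.1 = 39.9 kPa.
c·N_c = 22.2 × 5.14 = 114.11 kPa
q·N_q = 39.9 × 1 = 39.9 kPa
q_ult = 114.11 + 39.9 = 154.01 kPa.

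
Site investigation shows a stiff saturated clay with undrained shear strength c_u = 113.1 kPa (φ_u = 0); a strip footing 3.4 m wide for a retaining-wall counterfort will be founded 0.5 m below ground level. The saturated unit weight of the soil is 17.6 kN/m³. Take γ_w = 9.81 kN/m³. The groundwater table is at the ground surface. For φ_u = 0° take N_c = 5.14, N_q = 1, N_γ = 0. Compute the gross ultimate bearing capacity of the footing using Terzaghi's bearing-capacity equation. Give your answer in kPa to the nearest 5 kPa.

γ' = 17.6 − 9.81 = 7.79 kN/m³ (submerged throughout). q = 7.79 × 0.5 = 3.895 kPa.
c·N_c = 113.1 × 5.14 = 581.33 kPa
q·N_q = 3.895 × 1 = 3.895 kPa
q_ult = 581.33 + 3.895 = 585.23 kPa.

q_ult ≈ 585 kPa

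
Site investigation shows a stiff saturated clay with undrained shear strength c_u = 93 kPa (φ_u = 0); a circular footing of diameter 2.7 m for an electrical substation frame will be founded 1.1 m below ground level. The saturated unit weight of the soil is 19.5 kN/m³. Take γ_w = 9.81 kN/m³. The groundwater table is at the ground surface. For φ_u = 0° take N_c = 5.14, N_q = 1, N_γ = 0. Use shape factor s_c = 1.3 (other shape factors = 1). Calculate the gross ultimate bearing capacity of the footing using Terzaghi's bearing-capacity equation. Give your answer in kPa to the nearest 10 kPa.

q_ult ≈ 630 kPa

Water table at ground surface, so effective unit weight γ' = 19.5 − 9.81 = 9.69 kN/m³ is used throughout; overburden q = 9.69 × 1.1 = 10.659 kPa.
Cohesion term c·N_c·s_c = 93 × 5.14 × 1.3 = 621.43 kPa; surcharge term q·N_q = 10.659 × 1 = 10.659 kPa.
q_ult = 621.43 + 10.659 = 632.09 kPa.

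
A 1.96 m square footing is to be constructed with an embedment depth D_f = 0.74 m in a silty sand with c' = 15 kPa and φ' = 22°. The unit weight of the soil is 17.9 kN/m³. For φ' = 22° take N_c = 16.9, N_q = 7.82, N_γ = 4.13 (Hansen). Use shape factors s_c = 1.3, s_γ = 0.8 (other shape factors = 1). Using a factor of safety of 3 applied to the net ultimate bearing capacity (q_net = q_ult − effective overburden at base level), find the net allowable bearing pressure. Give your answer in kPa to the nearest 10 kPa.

q = γ·D_f = 17.9 × 0.74 = 13.246 kPa.
c·N_c·s_c = 15 × 16.9 × 1.3 = 329.55 kPa
q·N_q = 13.246 × 7.82 = 103.58 kPa
0.5·γ·B·N_γ·s_γ = 0.5 × 17.9 × 1.96 × 4.13 × 0.8 = 57.959 kPa
q_ult = 329.55 + 103.58 + 57.959 = 491.09 kPa.
Net ultimate: q_net = 491.09 − 13.246 = 477.85 kPa.
q_all(net) = 477.85 / 3 = 159.28 kPa.

q_all(net) ≈ 160 kPa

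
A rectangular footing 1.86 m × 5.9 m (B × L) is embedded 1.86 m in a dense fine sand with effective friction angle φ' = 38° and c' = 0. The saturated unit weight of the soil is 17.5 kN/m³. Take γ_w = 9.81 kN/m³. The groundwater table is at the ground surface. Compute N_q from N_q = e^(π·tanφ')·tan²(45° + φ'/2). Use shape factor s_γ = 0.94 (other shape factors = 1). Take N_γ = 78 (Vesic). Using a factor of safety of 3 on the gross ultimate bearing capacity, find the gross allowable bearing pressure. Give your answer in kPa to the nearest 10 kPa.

q_all ≈ 410 kPa

N_q = e^(π·tan38°)·tan²(64°) = 48.93.
With the water table at the surface the whole profile is submerged: γ' = 17.5 − 9.81 = 7.69 kN/m³, so q = γ'·D_f = 14.303 kPa; the same γ' applies in the ½γBN_γ term.
q_ult = q·N_q + 0.5·γ·B·N_γ·s_γ
     = 14.303 × 48.933 + 0.5 × 7.69 × 1.86 × 78 × 0.94
     = 699.91 + 524.36 = 1224.3 kPa.
q_all = 1224.3 / 3 = 408.09 kPa.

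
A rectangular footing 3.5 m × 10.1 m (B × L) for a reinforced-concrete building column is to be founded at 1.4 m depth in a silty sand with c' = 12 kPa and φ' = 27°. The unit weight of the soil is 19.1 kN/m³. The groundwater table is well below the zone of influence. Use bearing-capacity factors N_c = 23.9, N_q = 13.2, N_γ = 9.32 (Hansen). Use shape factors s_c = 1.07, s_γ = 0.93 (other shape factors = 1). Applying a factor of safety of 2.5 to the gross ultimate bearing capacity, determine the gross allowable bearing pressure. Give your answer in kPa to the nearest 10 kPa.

q_all ≈ 380 kPa

Effective surcharge at the founding depth q = γ·D_f = 19.1 × 1.4 = 26.74 kPa.
q_ult = c·N_c·s_c + q·N_q + 0.5·γ·B·N_γ·s_γ
     = 12 × 23.9 × 1.07 + 26.74 × 13.2 + 0.5 × 19.1 × 3.5 × 9.32 × 0.93
     = 306.88 + 352.97 + 289.71 = 949.56 kPa.
q_all = q_ult / FS = 949.56 / 2.5 = 379.82 kPa.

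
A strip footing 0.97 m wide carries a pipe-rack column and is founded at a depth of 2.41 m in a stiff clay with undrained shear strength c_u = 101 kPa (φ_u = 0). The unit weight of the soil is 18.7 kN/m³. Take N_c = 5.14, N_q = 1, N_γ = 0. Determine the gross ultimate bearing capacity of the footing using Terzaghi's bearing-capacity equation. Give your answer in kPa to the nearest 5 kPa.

Effective surcharge at the founding depth q = γ·D_f = 18.7 × 2.41 = 45.067 kPa.
q_ult = c·N_c + q·N_q
     = 101 × 5.14 + 45.067 × 1
     = 519.14 + 45.067 = 564.21 kPa.

q_ult ≈ 565 kPa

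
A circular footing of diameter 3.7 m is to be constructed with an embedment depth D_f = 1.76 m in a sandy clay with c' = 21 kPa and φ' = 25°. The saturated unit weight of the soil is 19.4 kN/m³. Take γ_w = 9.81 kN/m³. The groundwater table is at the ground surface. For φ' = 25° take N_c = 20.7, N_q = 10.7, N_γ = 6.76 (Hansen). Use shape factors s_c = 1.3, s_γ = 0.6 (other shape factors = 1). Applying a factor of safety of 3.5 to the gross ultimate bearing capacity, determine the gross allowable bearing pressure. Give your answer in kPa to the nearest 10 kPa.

Water table at ground surface, so effective unit weight γ' = 19.4 − 9.81 = 9.59 kN/m³ is used throughout; overburden q = 9.59 × 1.76 = 16.878 kPa; the same γ' applies in the ½γBN_γ term.
Cohesion term c·N_c·s_c = 21 × 20.7 × 1.3 = 565.11 kPa; surcharge term q·N_q = 16.878 × 10.7 = 180.6 kPa; self-weight term 0.5·γ·B·N_γ·s_γ = 0.5 × 9.59 × 3.7 × 6.76 × 0.6 = 71.96 kPa.
q_ult = 565.11 + 180.6 + 71.96 = 817.67 kPa.
q_all = q_ult / FS = 817.67 / 3.5 = 233.62 kPa.

q_all ≈ 230 kPa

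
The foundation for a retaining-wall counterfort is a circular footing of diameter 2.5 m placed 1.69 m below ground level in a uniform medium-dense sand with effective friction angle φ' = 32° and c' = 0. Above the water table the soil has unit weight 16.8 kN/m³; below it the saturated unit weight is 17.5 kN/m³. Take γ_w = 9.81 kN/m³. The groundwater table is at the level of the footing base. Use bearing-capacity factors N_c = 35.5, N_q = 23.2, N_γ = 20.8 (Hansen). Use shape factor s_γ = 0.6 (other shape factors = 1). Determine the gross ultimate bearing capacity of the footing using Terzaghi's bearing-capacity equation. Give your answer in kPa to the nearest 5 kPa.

q = γ·D_f = 16.8 × 1.69 = 28.392 kPa.
For the ½γBN_γ term take γ' = 17.5 − 9.81 = 7.69 kN/m³ (soil below base is submerged).
q·N_q = 28.392 × 23.2 = 658.69 kPa
0.5·γ·B·N_γ·s_γ = 0.5 × 7.69 × 2.5 × 20.8 × 0.6 = 119.96 kPa
q_ult = 658.69 + 119.96 = 778.66 kPa.

q_ult ≈ 780 kPa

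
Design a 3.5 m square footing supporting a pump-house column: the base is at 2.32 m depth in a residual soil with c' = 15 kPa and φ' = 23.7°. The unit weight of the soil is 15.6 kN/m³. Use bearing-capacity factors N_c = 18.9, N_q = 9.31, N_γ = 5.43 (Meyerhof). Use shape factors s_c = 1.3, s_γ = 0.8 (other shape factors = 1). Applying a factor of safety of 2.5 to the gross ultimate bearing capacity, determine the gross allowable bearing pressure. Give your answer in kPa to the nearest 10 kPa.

Overburden at base level: q = 15.6 × 2.32 = 36.192 kPa.
Cohesion term c·N_c·s_c = 15 × 18.9 × 1.3 = 368.55 kPa; surcharge term q·N_q = 36.192 × 9.31 = 336.95 kPa; self-weight term 0.5·γ·B·N_γ·s_γ = 0.5 × 15.6 × 3.5 × 5.43 × 0.8 = 118.59 kPa.
q_ult = 368.55 + 336.95 + 118.59 = 824.09 kPa.
q_all = q_ult / FS = 824.09 / 2.5 = 329.64 kPa.

q_all ≈ 330 kPa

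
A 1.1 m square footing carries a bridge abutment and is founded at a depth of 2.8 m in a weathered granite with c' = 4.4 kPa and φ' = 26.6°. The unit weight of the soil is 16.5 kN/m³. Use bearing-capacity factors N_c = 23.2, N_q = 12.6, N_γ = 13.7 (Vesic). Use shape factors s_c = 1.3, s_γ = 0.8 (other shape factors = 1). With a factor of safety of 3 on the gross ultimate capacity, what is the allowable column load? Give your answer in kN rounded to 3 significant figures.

Effective surcharge at the founding depth q = γ·D_f = 16.5 × 2.8 = 46.2 kPa.
q_ult = c·N_c·s_c + q·N_q + 0.5·γ·B·N_γ·s_γ
     = 4.4 × 23.2 × 1.3 + 46.2 × 12.6 + 0.5 × 16.5 × 1.1 × 13.7 × 0.8
     = 132.7 + 582.12 + 99.462 = 814.29 kPa.
Gross allowable pressure q_all = 814.29 / 3 = 271.43 kPa.
Footing area = 1.21 m², so allowable column load = 271.43 × 1.21 = 328.43 kN.

P_all ≈ 328 kN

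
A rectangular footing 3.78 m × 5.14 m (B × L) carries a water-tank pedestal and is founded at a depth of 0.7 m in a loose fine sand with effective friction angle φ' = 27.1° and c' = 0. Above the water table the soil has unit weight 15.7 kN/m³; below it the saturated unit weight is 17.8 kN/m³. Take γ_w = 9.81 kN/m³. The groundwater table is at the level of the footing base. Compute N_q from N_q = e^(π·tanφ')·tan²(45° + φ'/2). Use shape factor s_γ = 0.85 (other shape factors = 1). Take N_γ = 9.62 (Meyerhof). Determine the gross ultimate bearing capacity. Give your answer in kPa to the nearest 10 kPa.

q_ult ≈ 270 kPa

tan27.1° = 0.5117, so N_q = e^(π×0.5117)·tan²(58.55°) = 4.991 × 2.673 = 13.34.
Overburden at base level: q = 15.7 × 0.7 = 10.99 kPa.
Below the base the soil is submerged, so the ½γBN_γ term uses γ' = 17.8 − 9.81 = 7.99 kN/m³.
Surcharge term q·N_q = 10.99 × 13.343 = 146.64 kPa; self-weight term 0.5·γ·B·N_γ·s_γ = 0.5 × 7.99 × 3.78 × 9.62 × 0.85 = 123.48 kPa.
q_ult = 146.64 + 123.48 = 270.12 kPa.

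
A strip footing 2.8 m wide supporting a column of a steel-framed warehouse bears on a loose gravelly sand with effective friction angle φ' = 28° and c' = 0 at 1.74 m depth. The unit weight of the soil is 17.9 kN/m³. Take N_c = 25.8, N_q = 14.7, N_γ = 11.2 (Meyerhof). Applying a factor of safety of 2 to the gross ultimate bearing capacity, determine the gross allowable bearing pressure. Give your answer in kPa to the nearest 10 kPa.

q = γ·D_f = 17.9 × 1.74 = 31.146 kPa.
q·N_q = 31.146 × 14.7 = 457.85 kPa
0.5·γ·B·N_γ = 0.5 × 17.9 × 2.8 × 11.2 = 280.67 kPa
q_ult = 457.85 + 280.67 = 738.52 kPa.
q_all = q_ult / FS = 738.52 / 2 = 369.26 kPa.

q_all ≈ 370 kPa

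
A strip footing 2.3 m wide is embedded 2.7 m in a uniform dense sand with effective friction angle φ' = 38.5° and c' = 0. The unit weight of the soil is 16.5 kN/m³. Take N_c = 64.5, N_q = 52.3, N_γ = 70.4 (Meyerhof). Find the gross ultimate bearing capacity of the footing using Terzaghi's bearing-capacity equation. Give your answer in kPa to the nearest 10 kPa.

q_ult ≈ 3670 kPa

Overburden at base level: q = 16.5 × 2.7 = 44.55 kPa.
Surcharge term q·N_q = 44.55 × 52.3 = 2330 kPa; self-weight term 0.5·γ·B·N_γ = 0.5 × 16.5 × 2.3 × 70.4 = 1335.8 kPa.
q_ult = 2330 + 1335.8 = 3665.8 kPa.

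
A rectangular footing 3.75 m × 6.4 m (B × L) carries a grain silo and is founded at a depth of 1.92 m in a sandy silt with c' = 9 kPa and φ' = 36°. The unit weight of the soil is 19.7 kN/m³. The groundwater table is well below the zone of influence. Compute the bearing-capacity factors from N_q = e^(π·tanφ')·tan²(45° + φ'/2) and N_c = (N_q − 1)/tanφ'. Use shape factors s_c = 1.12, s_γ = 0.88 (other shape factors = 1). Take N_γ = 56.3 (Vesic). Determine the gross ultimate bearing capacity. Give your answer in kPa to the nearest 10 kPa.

q_ult ≈ 3770 kPa

tan36° = 0.7265, so N_q = e^(π×0.7265)·tan²(63°) = 9.801 × 3.852 = 37.75.
N_c = (37.75 − 1)/tan36° = 50.59.
q = γ·D_f = 19.7 × 1.92 = 37.824 kPa.
c·N_c·s_c = 9 × 50.585 × 1.12 = 509.9 kPa
q·N_q = 37.824 × 37.752 = 1428 kPa
0.5·γ·B·N_γ·s_γ = 0.5 × 19.7 × 3.75 × 56.3 × 0.88 = 1830 kPa
q_ult = 509.9 + 1428 + 1830 = 3767.9 kPa.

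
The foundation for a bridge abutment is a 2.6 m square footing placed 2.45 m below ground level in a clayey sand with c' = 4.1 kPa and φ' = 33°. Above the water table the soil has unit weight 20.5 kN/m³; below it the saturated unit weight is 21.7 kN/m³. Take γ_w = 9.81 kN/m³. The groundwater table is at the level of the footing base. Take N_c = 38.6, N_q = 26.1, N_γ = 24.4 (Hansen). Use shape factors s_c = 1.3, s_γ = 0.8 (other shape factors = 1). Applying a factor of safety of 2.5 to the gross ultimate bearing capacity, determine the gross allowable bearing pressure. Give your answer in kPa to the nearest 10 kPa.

q_all ≈ 730 kPa

q = γ·D_f = 20.5 × 2.45 = 50.225 kPa.
For the ½γBN_γ term take γ' = 21.7 − 9.81 = 11.89 kN/m³ (soil below base is submerged).
c·N_c·s_c = 4.1 × 38.6 × 1.3 = 205.74 kPa
q·N_q = 50.225 × 26.1 = 1310.9 kPa
0.5·γ·B·N_γ·s_γ = 0.5 × 11.89 × 2.6 × 24.4 × 0.8 = 301.72 kPa
q_ult = 205.74 + 1310.9 + 301.72 = 1818.3 kPa.
q_all = q_ult / FS = 1818.3 / 2.5 = 727.33 kPa.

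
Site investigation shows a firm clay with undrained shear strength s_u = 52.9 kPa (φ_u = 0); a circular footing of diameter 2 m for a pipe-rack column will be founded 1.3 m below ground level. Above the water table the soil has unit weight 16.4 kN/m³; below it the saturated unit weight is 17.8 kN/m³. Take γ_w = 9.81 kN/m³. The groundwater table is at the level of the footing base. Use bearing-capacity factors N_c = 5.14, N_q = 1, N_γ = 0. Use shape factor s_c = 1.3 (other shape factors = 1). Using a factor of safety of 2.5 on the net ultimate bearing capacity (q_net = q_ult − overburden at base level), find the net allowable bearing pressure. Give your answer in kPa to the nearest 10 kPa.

Effective surcharge at the founding depth q = γ·D_f = 16.4 × 1.3 = 21.32 kPa.
q_ult = c·N_c·s_c + q·N_q
     = 52.9 × 5.14 × 1.3 + 21.32 × 1
     = 353.48 + 21.32 = 374.8 kPa.
q_net = 374.8 − 21.32 = 353.48 kPa.
q_all(net) = 353.48 / 2.5 = 141.39 kPa.

q_all(net) ≈ 140 kPa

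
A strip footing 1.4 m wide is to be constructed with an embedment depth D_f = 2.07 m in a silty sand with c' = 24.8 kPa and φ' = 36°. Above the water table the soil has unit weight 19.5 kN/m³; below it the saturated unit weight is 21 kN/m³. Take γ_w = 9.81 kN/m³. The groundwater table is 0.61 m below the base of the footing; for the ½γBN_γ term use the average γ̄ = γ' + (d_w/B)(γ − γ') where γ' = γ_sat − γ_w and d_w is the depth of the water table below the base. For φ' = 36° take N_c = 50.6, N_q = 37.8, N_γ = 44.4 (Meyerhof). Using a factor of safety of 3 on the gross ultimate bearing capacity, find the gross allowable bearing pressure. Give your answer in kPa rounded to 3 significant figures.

q_all ≈ 1080 kPa

Effective surcharge at the founding depth q = γ·D_f = 19.5 × 2.07 = 40.365 kPa.
With d_w = 0.61 m < B, γ̄ = 11.19 + (0.61/1.4) × (19.5 − 11.19) = 14.811 kN/m³.
q_ult = c·N_c + q·N_q + 0.5·γ·B·N_γ
     = 24.8 × 50.6 + 40.365 × 37.8 + 0.5 × 14.811 × 1.4 × 44.4
     = 1254.9 + 1525.8 + 460.32 = 3241 kPa.
q_all = 3241 / 3 = 1080.3 kPa.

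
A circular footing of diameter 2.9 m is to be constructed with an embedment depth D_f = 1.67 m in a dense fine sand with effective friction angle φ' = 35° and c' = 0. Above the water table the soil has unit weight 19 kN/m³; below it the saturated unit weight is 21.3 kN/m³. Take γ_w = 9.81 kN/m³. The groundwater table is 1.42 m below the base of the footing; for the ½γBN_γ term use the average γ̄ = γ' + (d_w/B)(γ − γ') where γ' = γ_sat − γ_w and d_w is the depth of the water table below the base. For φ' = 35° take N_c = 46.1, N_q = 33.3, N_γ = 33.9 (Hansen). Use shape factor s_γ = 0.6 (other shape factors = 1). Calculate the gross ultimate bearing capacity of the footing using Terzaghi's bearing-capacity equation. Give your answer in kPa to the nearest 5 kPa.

q_ult ≈ 1505 kPa

q = γ·D_f = 19 × 1.67 = 31.73 kPa.
γ' = 11.49 kN/m³; averaging over the depth B below the base, γ̄ = γ' + (d_w/B)(γ − γ') = 15.167 kN/m³.
q·N_q = 31.73 × 33.3 = 1056.6 kPa
0.5·γ·B·N_γ·s_γ = 0.5 × 15.167 × 2.9 × 33.9 × 0.6 = 447.33 kPa
q_ult = 1056.6 + 447.33 = 1503.9 kPa.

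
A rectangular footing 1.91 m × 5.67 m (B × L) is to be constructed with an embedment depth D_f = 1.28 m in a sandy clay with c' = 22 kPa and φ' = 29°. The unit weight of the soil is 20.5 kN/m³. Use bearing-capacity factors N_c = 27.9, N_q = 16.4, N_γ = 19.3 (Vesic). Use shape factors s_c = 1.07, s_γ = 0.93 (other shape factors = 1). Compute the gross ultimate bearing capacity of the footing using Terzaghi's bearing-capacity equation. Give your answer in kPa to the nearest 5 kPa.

q_ult ≈ 1440 kPa

Overburden at base level: q = 20.5 × 1.28 = 26.24 kPa.
Cohesion term c·N_c·s_c = 22 × 27.9 × 1.07 = 656.77 kPa; surcharge term q·N_q = 26.24 × 16.4 = 430.34 kPa; self-weight term 0.5·γ·B·N_γ·s_γ = 0.5 × 20.5 × 1.91 × 19.3 × 0.93 = 351.4 kPa.
q_ult = 656.77 + 430.34 + 351.4 = 1438.5 kPa.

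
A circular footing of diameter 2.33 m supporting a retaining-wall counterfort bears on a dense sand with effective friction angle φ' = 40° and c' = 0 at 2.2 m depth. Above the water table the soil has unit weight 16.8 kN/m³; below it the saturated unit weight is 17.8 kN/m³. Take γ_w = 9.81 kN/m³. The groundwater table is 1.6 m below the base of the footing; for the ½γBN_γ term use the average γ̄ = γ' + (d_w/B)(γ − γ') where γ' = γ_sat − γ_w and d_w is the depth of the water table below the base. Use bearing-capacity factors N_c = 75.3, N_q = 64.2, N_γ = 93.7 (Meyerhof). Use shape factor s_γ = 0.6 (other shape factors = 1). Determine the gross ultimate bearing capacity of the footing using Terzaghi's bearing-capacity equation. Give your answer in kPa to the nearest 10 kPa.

q_ult ≈ 3290 kPa

Overburden at base level: q = 16.8 × 2.2 = 36.96 kPa.
The water table is 1.6 m below the base (< B = 2.33 m), so the ½γBN_γ term uses γ̄ = γ' + (d_w/B)(γ − γ') = 7.99 + (1.6/2.33)(16.8 − 7.99) = 14.04 kN/m³.
Surcharge term q·N_q = 36.96 × 64.2 = 2372.8 kPa; self-weight term 0.5·γ·B·N_γ·s_γ = 0.5 × 14.04 × 2.33 × 93.7 × 0.6 = 919.55 kPa.
q_ult = 2372.8 + 919.55 = 3292.4 kPa.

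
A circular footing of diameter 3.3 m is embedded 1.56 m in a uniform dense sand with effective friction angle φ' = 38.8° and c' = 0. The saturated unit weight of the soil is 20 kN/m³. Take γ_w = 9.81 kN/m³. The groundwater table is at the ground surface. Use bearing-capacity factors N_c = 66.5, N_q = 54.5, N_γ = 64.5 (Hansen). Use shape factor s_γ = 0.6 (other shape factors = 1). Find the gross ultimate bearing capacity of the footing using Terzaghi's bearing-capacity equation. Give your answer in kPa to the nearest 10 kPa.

With the water table at the surface the whole profile is submerged: γ' = 20 − 9.81 = 10.19 kN/m³, so q = γ'·D_f = 15.896 kPa; the same γ' applies in the ½γBN_γ term.
q_ult = q·N_q + 0.5·γ·B·N_γ·s_γ
     = 15.896 × 54.5 + 0.5 × 10.19 × 3.3 × 64.5 × 0.6
     = 866.35 + 650.68 = 1517 kPa.

q_ult ≈ 1520 kPa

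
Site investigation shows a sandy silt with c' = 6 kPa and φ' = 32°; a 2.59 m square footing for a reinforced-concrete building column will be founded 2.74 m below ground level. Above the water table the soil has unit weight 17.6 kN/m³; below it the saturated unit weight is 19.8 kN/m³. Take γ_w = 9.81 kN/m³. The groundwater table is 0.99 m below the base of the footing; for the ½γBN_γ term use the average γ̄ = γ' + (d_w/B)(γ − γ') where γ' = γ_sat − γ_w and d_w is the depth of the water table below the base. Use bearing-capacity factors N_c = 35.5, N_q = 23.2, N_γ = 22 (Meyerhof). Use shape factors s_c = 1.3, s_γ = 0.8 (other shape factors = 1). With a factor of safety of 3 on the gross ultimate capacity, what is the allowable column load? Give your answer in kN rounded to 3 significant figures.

q = γ·D_f = 17.6 × 2.74 = 48.224 kPa.
γ' = 9.99 kN/m³; averaging over the depth B below the base, γ̄ = γ' + (d_w/B)(γ − γ') = 12.899 kN/m³.
c·N_c·s_c = 6 × 35.5 × 1.3 = 276.9 kPa
q·N_q = 48.224 × 23.2 = 1118.8 kPa
0.5·γ·B·N_γ·s_γ = 0.5 × 12.899 × 2.59 × 22 × 0.8 = 293.99 kPa
q_ult = 276.9 + 1118.8 + 293.99 = 1689.7 kPa.
Gross allowable pressure q_all = 1689.7 / 3 = 563.23 kPa.
Footing area = 6.7081 m², so allowable column load = 563.23 × 6.7081 = 3778.2 kN.

P_all ≈ 3780 kN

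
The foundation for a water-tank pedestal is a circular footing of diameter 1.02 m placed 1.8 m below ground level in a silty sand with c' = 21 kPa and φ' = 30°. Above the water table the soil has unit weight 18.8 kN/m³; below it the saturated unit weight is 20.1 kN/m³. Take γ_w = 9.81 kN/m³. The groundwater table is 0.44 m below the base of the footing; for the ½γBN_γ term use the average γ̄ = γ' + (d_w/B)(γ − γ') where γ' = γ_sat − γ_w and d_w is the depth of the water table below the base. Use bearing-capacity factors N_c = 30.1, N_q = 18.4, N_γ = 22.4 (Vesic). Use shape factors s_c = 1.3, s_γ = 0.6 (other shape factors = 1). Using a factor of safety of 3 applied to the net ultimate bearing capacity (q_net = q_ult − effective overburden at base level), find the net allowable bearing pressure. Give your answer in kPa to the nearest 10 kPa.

q = γ·D_f = 18.8 × 1.8 = 33.84 kPa.
γ' = 10.29 kN/m³; averaging over the depth B below the base, γ̄ = γ' + (d_w/B)(γ − γ') = 13.961 kN/m³.
c·N_c·s_c = 21 × 30.1 × 1.3 = 821.73 kPa
q·N_q = 33.84 × 18.4 = 622.66 kPa
0.5·γ·B·N_γ·s_γ = 0.5 × 13.961 × 1.02 × 22.4 × 0.6 = 95.694 kPa
q_ult = 821.73 + 622.66 + 95.694 = 1540.1 kPa.
Net ultimate: q_net = 1540.1 − 33.84 = 1506.2 kPa.
q_all(net) = 1506.2 / 3 = 502.08 kPa.

q_all(net) ≈ 500 kPa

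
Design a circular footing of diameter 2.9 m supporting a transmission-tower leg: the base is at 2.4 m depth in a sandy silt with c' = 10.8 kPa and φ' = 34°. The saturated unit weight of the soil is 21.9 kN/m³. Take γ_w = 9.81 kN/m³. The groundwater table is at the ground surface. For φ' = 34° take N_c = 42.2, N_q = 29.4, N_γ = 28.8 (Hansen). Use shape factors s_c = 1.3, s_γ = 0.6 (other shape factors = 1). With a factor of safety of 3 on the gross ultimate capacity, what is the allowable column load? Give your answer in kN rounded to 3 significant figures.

With the water table at the surface the whole profile is submerged: γ' = 21.9 − 9.81 = 12.09 kN/m³, so q = γ'·D_f = 29.016 kPa; the same γ' applies in the ½γBN_γ term.
q_ult = c·N_c·s_c + q·N_q + 0.5·γ·B·N_γ·s_γ
     = 10.8 × 42.2 × 1.3 + 29.016 × 29.4 + 0.5 × 12.09 × 2.9 × 28.8 × 0.6
     = 592.49 + 853.07 + 302.93 = 1748.5 kPa.
Gross allowable pressure q_all = 1748.5 / 3 = 582.83 kPa.
Footing area = 6.6052 m², so allowable column load = 582.83 × 6.6052 = 3849.7 kN.

P_all ≈ 3850 kN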